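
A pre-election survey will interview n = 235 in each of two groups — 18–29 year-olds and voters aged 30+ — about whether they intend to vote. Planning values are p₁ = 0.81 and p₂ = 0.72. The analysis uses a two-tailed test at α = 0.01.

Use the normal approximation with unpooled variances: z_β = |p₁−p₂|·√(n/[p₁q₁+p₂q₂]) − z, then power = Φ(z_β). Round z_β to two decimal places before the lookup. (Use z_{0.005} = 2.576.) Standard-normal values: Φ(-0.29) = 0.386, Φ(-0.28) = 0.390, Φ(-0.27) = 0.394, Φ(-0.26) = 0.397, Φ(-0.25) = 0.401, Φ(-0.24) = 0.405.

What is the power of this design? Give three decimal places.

Power ≈ 0.397

z_β = |p₁−p₂|·√(n/[p₁q₁+p₂q₂]) − z_{α/2}
    = 0.09 · √(235/0.3555) − 2.576
    = 0.09 · 25.7107 − 2.576
    = 2.3140 − 2.576 = -0.2620 → -0.26
Power = Φ(-0.26) = 0.397.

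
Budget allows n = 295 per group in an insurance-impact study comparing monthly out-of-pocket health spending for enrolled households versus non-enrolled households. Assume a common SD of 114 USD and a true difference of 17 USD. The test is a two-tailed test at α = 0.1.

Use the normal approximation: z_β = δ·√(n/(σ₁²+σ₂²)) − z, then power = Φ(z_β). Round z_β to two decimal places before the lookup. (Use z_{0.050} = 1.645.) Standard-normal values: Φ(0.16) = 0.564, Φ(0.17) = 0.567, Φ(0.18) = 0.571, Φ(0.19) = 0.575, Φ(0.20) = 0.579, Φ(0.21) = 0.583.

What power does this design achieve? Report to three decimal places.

z_β = δ·√(n/(σ₁²+σ₂²)) − z_{α/2}
    = 17 · √(295/25992) − 1.645
    = 17 · 0.10653 − 1.645
    = 1.8111 − 1.645 = 0.1661 → 0.17
Power = Φ(0.17) = 0.567.

Power ≈ 0.567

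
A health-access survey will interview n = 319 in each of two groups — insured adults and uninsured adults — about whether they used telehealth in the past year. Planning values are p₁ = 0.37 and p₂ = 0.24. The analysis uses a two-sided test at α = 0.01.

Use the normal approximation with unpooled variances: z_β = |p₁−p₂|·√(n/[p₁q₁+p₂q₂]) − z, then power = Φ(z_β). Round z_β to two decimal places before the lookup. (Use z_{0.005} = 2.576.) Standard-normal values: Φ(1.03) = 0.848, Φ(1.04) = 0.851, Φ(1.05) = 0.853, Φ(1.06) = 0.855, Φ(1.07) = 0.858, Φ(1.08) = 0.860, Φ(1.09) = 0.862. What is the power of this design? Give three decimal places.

Power ≈ 0.848

z_β = |p₁−p₂|·√(n/[p₁q₁+p₂q₂]) − z_{α/2}
    = 0.13 · √(319/0.4155) − 2.576
    = 0.13 · 27.7083 − 2.576
    = 3.6021 − 2.576 = 1.0261 → 1.03
Power = Φ(1.03) = 0.848.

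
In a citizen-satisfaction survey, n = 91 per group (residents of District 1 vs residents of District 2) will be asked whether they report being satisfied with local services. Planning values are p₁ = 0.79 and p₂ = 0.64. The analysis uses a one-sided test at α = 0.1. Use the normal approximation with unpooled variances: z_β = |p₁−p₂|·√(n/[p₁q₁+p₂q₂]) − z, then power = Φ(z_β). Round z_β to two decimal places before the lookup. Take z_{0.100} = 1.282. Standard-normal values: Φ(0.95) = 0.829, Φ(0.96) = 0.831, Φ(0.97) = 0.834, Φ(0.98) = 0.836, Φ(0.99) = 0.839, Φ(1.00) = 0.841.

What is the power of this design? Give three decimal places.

Power ≈ 0.839

z_β = |p₁−p₂|·√(n/[p₁q₁+p₂q₂]) − z_α
    = 0.15 · √(91/0.3963) − 1.282
    = 0.15 · 15.1534 − 1.282
    = 2.2730 − 1.282 = 0.9910 → 0.99
Power = Φ(0.99) = 0.839.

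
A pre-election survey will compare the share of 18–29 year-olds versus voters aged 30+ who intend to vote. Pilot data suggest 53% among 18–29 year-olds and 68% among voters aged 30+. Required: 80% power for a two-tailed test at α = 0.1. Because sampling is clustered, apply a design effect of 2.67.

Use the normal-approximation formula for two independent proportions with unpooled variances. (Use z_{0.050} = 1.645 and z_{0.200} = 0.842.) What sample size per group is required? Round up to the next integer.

n = (z_{α/2} + z_β)² · [p₁(1−p₁) + p₂(1−p₂)] / (p₁ − p₂)²
  = (1.645 + 0.842)² · (0.53·0.47 + 0.68·0.32) / (-0.15)²
  = (2.487)² · (0.2491 + 0.2176) / 0.0225
  = 6.1852 · 0.4667 / 0.0225
  = 128.29
Design effect: 2.67 × 128.29 = 342.55.
Round up → n = 343 per group.

n = 343 per group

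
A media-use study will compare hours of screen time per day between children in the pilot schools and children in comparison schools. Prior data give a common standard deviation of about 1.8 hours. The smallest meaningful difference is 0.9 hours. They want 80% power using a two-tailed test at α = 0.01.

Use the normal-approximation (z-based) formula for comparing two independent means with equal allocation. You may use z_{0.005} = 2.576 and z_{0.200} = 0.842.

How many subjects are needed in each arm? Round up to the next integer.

n = (z_{α/2} + z_β)² · (σ₁² + σ₂²) / δ²
  = (2.576 + 0.842)² · (2·1.8² = 6.48) / 0.9²
  = 11.6827 · 6.48 / 0.81
  = 93.46
Round up → n = 94 per group.

n = 94 per group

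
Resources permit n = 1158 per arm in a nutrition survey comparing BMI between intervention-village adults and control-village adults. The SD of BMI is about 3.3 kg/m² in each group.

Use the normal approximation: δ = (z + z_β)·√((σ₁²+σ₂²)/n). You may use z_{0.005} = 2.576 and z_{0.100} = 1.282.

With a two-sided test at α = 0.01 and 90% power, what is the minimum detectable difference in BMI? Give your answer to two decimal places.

Minimum detectable difference ≈ 0.53 kg/m²

δ = (z_{α/2} + z_β) · √((σ₁²+σ₂²)/n)
  = (2.576 + 1.282) · √(21.78/1158)
  = 3.858 · √0.01881
  = 3.858 · 0.1371
  = 0.5291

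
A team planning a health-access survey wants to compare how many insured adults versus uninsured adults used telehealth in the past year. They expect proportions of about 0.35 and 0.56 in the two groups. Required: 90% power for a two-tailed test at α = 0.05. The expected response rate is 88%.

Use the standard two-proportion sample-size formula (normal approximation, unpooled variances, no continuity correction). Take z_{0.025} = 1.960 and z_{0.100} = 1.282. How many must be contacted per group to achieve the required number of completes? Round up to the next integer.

n = 129 per group

n = (z_{α/2} + z_β)² · [p₁(1−p₁) + p₂(1−p₂)] / (p₁ − p₂)²
  = (1.960 + 1.282)² · (0.35·0.65 + 0.56·0.44) / (-0.21)²
  = (3.242)² · (0.2275 + 0.2464) / 0.0441
  = 10.5106 · 0.4739 / 0.0441
  = 112.95
Adjust for 88% response: 112.95 / 0.88 = 128.35.
Round up → n = 129 per group.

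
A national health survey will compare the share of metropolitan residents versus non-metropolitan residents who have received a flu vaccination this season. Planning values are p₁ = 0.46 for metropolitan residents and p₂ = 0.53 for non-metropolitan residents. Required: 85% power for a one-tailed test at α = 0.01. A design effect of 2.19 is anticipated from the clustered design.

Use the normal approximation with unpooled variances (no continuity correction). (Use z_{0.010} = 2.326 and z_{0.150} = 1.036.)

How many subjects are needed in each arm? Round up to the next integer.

n = 2514 per group

n = (z_α + z_β)² · [p₁(1−p₁) + p₂(1−p₂)] / (p₁ − p₂)²
  = (2.326 + 1.036)² · (0.46·0.54 + 0.53·0.47) / (-0.07)²
  = (3.362)² · (0.2484 + 0.2491) / 0.0049
  = 11.3030 · 0.4975 / 0.0049
  = 1147.60
Design effect: 2.19 × 1147.60 = 2513.25.
Round up → n = 2514 per group.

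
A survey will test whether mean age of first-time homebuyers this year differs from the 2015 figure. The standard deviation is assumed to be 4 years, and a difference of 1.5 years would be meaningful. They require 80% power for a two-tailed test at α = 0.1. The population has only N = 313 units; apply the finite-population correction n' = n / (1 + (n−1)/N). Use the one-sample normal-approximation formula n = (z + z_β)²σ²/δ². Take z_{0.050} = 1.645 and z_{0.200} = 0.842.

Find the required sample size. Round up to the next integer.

n = (z_{α/2} + z_β)² · σ² / δ²
  = (1.645 + 0.842)² · 4² / 1.5²
  = 6.1852 · 16 / 2.25
  = 43.98
Finite-population correction (N = 313): 43.98 / (1 + (43.98 − 1)/313) = 38.67.
Round up → n = 39.

n = 39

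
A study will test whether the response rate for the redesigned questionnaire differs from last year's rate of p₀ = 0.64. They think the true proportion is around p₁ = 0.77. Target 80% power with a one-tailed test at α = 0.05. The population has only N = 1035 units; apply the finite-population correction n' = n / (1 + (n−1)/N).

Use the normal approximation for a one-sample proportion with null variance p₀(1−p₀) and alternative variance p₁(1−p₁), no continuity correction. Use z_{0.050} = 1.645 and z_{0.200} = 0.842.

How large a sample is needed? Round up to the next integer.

n = [z_α·√(p₀q₀) + z_β·√(p₁q₁)]² / (p₁ − p₀)²
  = [1.645·√(0.64·0.36) + 0.842·√(0.77·0.23)]² / (0.13)²
  = [1.645·0.4800 + 0.842·0.4208]² / 0.0169
  = [1.1439]² / 0.0169
  = 77.43
Finite-population correction (N = 1035): 77.43 / (1 + (77.43 − 1)/1035) = 72.11.
Round up → n = 73.

n = 73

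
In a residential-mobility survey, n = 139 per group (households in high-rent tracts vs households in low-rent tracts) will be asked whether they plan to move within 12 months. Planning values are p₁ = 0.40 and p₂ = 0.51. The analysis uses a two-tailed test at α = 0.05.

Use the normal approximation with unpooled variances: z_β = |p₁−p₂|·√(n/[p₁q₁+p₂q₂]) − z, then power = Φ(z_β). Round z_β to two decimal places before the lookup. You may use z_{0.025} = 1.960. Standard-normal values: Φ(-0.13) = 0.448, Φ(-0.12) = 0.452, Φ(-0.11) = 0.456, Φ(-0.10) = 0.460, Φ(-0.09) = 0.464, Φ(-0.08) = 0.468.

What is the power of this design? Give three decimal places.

z_β = |p₁−p₂|·√(n/[p₁q₁+p₂q₂]) − z_{α/2}
    = 0.11 · √(139/0.4899) − 1.960
    = 0.11 · 16.8443 − 1.960
    = 1.8529 − 1.960 = -0.1071 → -0.11
Power = Φ(-0.11) = 0.456.

Power ≈ 0.456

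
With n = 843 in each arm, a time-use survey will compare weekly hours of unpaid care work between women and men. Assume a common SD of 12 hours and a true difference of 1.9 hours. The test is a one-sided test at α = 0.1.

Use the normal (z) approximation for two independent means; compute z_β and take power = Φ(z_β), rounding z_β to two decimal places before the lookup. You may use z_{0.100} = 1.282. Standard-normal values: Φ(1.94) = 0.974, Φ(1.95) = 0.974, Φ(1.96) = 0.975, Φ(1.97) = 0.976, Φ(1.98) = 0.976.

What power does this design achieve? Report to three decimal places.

z_β = δ·√(n/(σ₁²+σ₂²)) − z_α
    = 1.9 · √(843/288) − 1.282
    = 1.9 · 1.71087 − 1.282
    = 3.2507 − 1.282 = 1.9687 → 1.97
Power = Φ(1.97) = 0.976.

Power ≈ 0.976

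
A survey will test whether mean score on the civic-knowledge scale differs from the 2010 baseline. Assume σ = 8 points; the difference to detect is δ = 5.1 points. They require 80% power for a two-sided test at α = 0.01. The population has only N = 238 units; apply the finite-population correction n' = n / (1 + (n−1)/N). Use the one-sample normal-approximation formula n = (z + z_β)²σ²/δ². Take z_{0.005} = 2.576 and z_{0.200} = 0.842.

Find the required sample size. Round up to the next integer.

n = 26

n = (z_{α/2} + z_β)² · σ² / δ²
  = (2.576 + 0.842)² · 8² / 5.1²
  = 11.6827 · 64 / 26.01
  = 28.75
Finite-population correction (N = 238): 28.75 / (1 + (28.75 − 1)/238) = 25.75.
Round up → n = 26.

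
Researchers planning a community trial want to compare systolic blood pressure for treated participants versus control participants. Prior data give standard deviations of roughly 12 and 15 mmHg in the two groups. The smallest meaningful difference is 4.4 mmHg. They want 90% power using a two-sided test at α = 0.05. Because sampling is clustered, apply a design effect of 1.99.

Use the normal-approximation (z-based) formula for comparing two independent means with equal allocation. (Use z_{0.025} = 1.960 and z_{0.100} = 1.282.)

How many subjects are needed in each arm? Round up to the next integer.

n = 399 per group

n = (z_{α/2} + z_β)² · (σ₁² + σ₂²) / δ²
  = (1.960 + 1.282)² · (12² + 15² = 369) / 4.4²
  = 10.5106 · 369 / 19.36
  = 200.33
Design effect: 1.99 × 200.33 = 398.66.
Round up → n = 399 per group.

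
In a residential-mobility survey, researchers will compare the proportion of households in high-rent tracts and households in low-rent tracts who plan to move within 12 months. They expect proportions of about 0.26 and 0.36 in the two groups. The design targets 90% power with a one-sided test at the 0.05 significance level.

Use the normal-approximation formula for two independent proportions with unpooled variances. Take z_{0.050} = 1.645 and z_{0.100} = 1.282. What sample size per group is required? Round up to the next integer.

n = (z_α + z_β)² · [p₁(1−p₁) + p₂(1−p₂)] / (p₁ − p₂)²
  = (1.645 + 1.282)² · (0.26·0.74 + 0.36·0.64) / (-0.10)²
  = (2.927)² · (0.1924 + 0.2304) / 0.0100
  = 8.5673 · 0.4228 / 0.0100
  = 362.23
Round up → n = 363 per group.

n = 363 per group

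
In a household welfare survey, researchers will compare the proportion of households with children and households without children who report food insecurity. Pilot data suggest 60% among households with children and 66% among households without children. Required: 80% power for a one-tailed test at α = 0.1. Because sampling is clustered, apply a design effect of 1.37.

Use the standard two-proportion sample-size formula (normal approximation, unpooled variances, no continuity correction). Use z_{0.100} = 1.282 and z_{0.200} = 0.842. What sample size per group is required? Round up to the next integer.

n = (z_α + z_β)² · [p₁(1−p₁) + p₂(1−p₂)] / (p₁ − p₂)²
  = (1.282 + 0.842)² · (0.60·0.40 + 0.66·0.34) / (-0.06)²
  = (2.124)² · (0.2400 + 0.2244) / 0.0036
  = 4.5114 · 0.4644 / 0.0036
  = 581.97
Design effect: 1.37 × 581.97 = 797.30.
Round up → n = 798 per group.

n = 798 per group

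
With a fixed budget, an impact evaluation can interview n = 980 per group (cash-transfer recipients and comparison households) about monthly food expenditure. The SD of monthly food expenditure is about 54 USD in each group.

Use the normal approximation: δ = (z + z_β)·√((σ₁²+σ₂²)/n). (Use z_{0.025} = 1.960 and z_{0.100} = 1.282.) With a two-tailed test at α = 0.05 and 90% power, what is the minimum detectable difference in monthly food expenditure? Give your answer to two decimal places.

Minimum detectable difference ≈ 7.91 USD

δ = (z_{α/2} + z_β) · √((σ₁²+σ₂²)/n)
  = (1.960 + 1.282) · √(5832/980)
  = 3.242 · √5.951
  = 3.242 · 2.4395
  = 7.9088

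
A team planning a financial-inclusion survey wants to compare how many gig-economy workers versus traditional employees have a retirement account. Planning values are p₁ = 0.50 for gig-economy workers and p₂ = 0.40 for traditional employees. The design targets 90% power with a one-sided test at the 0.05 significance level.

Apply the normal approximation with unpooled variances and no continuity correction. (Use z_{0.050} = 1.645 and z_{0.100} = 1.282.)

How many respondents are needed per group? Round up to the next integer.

n = (z_α + z_β)² · [p₁(1−p₁) + p₂(1−p₂)] / (p₁ − p₂)²
  = (1.645 + 1.282)² · (0.50·0.50 + 0.40·0.60) / (0.10)²
  = (2.927)² · (0.2500 + 0.2400) / 0.0100
  = 8.5673 · 0.4900 / 0.0100
  = 419.80
Round up → n = 420 per group.

n = 420 per group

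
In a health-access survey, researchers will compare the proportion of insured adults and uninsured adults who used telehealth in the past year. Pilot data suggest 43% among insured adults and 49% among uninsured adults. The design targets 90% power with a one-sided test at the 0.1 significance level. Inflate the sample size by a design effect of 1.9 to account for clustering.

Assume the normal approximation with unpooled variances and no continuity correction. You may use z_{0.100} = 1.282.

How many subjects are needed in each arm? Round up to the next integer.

n = (z_α + z_β)² · [p₁(1−p₁) + p₂(1−p₂)] / (p₁ − p₂)²
  = (1.282 + 1.282)² · (0.43·0.57 + 0.49·0.51) / (-0.06)²
  = (2.564)² · (0.2451 + 0.2499) / 0.0036
  = 6.5741 · 0.4950 / 0.0036
  = 903.94
Design effect: 1.9 × 903.94 = 1717.48.
Round up → n = 1718 per group.

n = 1718 per group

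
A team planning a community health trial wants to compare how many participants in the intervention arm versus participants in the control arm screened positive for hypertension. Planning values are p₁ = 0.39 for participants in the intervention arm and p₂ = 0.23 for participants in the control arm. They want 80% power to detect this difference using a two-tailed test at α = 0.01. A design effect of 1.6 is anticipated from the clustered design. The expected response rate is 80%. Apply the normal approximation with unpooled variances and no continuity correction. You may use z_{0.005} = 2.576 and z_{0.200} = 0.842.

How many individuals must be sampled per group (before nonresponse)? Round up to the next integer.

n = (z_{α/2} + z_β)² · [p₁(1−p₁) + p₂(1−p₂)] / (p₁ − p₂)²
  = (2.576 + 0.842)² · (0.39·0.61 + 0.23·0.77) / (0.16)²
  = (3.418)² · (0.2379 + 0.1771) / 0.0256
  = 11.6827 · 0.4150 / 0.0256
  = 189.39
Design effect: 1.6 × 189.39 = 303.02.
Adjust for 80% response: 303.02 / 0.80 = 378.78.
Round up → n = 379 per group.

n = 379 per group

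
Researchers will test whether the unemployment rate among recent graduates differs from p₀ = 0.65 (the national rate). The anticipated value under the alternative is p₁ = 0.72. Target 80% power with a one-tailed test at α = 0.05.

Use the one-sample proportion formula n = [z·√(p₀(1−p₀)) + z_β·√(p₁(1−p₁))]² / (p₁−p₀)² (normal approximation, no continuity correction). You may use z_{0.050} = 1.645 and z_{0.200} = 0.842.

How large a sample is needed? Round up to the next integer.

n = 276

n = [z_α·√(p₀q₀) + z_β·√(p₁q₁)]² / (p₁ − p₀)²
  = [1.645·√(0.65·0.35) + 0.842·√(0.72·0.28)]² / (0.07)²
  = [1.645·0.4770 + 0.842·0.4490]² / 0.0049
  = [1.1627]² / 0.0049
  = 275.88
Round up → n = 276.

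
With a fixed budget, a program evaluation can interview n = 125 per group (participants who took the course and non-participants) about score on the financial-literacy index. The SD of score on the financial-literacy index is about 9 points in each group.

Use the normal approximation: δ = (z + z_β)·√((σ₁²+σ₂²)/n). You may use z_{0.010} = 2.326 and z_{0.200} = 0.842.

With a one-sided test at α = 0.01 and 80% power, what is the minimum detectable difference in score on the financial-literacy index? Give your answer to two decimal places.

δ = (z_α + z_β) · √((σ₁²+σ₂²)/n)
  = (2.326 + 0.842) · √(162/125)
  = 3.168 · √1.296
  = 3.168 · 1.1384
  = 3.6065

Minimum detectable difference ≈ 3.61 points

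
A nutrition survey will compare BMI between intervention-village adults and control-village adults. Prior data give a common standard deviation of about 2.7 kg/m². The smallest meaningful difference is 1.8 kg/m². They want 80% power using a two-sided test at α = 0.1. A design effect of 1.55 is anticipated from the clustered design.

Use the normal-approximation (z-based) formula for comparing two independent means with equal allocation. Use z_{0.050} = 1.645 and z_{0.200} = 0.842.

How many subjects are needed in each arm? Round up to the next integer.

n = 44 per group

n = (z_{α/2} + z_β)² · (σ₁² + σ₂²) / δ²
  = (1.645 + 0.842)² · (2·2.7² = 14.58) / 1.8²
  = 6.1852 · 14.58 / 3.24
  = 27.83
Design effect: 1.55 × 27.83 = 43.14.
Round up → n = 44 per group.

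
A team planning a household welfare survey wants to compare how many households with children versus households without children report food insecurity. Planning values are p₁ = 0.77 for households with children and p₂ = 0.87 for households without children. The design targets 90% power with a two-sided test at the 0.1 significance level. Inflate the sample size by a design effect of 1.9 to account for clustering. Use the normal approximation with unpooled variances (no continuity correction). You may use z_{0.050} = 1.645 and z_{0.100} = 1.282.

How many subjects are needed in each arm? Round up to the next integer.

n = (z_{α/2} + z_β)² · [p₁(1−p₁) + p₂(1−p₂)] / (p₁ − p₂)²
  = (1.645 + 1.282)² · (0.77·0.23 + 0.87·0.13) / (-0.10)²
  = (2.927)² · (0.1771 + 0.1131) / 0.0100
  = 8.5673 · 0.2902 / 0.0100
  = 248.62
Design effect: 1.9 × 248.62 = 472.39.
Round up → n = 473 per group.

n = 473 per group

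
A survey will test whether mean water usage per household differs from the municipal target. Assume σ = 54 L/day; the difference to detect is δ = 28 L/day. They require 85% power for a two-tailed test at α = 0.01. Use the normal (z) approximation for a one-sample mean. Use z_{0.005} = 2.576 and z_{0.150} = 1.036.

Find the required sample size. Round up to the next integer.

n = 49

n = (z_{α/2} + z_β)² · σ² / δ²
  = (2.576 + 1.036)² · 54² / 28²
  = 13.0465 · 2916 / 784
  = 48.53
Round up → n = 49.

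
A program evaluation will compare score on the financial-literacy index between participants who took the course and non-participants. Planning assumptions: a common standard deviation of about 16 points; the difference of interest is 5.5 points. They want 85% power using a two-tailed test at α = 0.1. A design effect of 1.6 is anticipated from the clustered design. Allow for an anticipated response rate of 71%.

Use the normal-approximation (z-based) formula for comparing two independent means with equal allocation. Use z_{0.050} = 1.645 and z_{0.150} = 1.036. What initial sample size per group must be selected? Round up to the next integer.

n = (z_{α/2} + z_β)² · (σ₁² + σ₂²) / δ²
  = (1.645 + 1.036)² · (2·16² = 512) / 5.5²
  = 7.1878 · 512 / 30.25
  = 121.66
Design effect: 1.6 × 121.66 = 194.65.
Adjust for 71% response: 194.65 / 0.71 = 274.16.
Round up → n = 275 per group.

n = 275 per group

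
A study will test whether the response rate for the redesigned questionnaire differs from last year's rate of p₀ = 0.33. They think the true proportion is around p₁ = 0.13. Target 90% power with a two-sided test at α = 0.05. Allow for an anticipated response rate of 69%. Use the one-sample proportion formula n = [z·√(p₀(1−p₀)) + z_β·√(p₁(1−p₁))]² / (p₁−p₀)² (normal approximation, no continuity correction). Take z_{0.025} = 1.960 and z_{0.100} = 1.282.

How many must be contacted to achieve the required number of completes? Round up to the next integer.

n = [z_{α/2}·√(p₀q₀) + z_β·√(p₁q₁)]² / (p₁ − p₀)²
  = [1.960·√(0.33·0.67) + 1.282·√(0.13·0.87)]² / (-0.20)²
  = [1.960·0.4702 + 1.282·0.3363]² / 0.0400
  = [1.3528]² / 0.0400
  = 45.75
Adjust for 69% response: 45.75 / 0.69 = 66.30.
Round up → n = 67.

n = 67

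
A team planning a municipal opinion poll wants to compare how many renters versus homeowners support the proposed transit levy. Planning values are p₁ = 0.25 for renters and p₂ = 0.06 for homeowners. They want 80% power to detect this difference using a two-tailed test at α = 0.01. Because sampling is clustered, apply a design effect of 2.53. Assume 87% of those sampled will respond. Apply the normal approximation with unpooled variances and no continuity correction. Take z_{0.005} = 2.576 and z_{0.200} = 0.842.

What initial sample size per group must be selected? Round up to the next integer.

n = 230 per group

n = (z_{α/2} + z_β)² · [p₁(1−p₁) + p₂(1−p₂)] / (p₁ − p₂)²
  = (2.576 + 0.842)² · (0.25·0.75 + 0.06·0.94) / (0.19)²
  = (3.418)² · (0.1875 + 0.0564) / 0.0361
  = 11.6827 · 0.2439 / 0.0361
  = 78.93
Design effect: 2.53 × 78.93 = 199.70.
Adjust for 87% response: 199.70 / 0.87 = 229.54.
Round up → n = 230 per group.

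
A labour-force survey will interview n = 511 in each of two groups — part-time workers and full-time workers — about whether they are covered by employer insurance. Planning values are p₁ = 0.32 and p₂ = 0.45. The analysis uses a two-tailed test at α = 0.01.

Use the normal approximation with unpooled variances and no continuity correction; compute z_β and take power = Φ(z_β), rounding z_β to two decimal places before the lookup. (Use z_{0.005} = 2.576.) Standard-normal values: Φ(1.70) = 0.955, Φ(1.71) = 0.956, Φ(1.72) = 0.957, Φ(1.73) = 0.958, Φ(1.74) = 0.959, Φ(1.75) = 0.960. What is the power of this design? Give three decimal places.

z_β = |p₁−p₂|·√(n/[p₁q₁+p₂q₂]) − z_{α/2}
    = 0.13 · √(511/0.4651) − 2.576
    = 0.13 · 33.1465 − 2.576
    = 4.3090 − 2.576 = 1.7330 → 1.73
Power = Φ(1.73) = 0.958.

Power ≈ 0.958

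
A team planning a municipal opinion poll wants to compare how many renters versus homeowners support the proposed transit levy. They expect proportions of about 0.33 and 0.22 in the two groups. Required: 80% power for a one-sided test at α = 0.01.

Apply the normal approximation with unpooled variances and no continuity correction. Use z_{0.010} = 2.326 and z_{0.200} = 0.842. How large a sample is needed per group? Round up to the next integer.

n = 326 per group

n = (z_α + z_β)² · [p₁(1−p₁) + p₂(1−p₂)] / (p₁ − p₂)²
  = (2.326 + 0.842)² · (0.33·0.67 + 0.22·0.78) / (0.11)²
  = (3.168)² · (0.2211 + 0.1716) / 0.0121
  = 10.0362 · 0.3927 / 0.0121
  = 325.72
Round up → n = 326 per group.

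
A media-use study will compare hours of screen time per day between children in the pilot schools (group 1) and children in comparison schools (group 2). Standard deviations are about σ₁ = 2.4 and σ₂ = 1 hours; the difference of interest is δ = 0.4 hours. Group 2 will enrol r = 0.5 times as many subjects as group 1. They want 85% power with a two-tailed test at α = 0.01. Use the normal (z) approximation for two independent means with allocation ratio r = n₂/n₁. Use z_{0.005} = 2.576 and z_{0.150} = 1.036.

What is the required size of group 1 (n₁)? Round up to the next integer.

n₁ = 633

n₁ = (z_{α/2} + z_β)² · (σ₁² + σ₂²/r) / δ²
   = (2.576 + 1.036)² · (2.4² + 1²/0.5) / 0.4²
   = 13.0465 · (5.76 + 2) / 0.16
   = 13.0465 · 7.76 / 0.16
   = 632.76
Round up → n₁ = 633; n₂ = r·n₁ = 0.5 × 633 = 317.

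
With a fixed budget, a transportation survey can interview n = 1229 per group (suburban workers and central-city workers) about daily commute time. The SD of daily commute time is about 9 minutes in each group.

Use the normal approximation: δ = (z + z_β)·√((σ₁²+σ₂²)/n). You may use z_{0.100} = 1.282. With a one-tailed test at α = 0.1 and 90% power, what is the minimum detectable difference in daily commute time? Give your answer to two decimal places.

δ = (z_α + z_β) · √((σ₁²+σ₂²)/n)
  = (1.282 + 1.282) · √(162/1229)
  = 2.564 · √0.13181
  = 2.564 · 0.3631
  = 0.9309

Minimum detectable difference ≈ 0.93 minutes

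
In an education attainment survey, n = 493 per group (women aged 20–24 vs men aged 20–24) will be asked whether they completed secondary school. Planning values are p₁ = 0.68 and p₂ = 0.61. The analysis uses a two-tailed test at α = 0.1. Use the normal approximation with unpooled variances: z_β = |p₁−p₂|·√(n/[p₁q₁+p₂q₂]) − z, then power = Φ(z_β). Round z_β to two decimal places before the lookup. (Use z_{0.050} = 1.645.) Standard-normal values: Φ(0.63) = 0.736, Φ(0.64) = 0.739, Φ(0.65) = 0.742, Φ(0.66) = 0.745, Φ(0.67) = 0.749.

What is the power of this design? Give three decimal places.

z_β = |p₁−p₂|·√(n/[p₁q₁+p₂q₂]) − z_{α/2}
    = 0.07 · √(493/0.4555) − 1.645
    = 0.07 · 32.8987 − 1.645
    = 2.3029 − 1.645 = 0.6579 → 0.66
Power = Φ(0.66) = 0.745.

Power ≈ 0.745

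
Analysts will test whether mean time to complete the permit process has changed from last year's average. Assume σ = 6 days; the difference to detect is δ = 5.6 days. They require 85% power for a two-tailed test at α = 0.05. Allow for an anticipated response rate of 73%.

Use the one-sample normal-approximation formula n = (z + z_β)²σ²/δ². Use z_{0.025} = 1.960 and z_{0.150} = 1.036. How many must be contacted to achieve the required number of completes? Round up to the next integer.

n = (z_{α/2} + z_β)² · σ² / δ²
  = (1.960 + 1.036)² · 6² / 5.6²
  = 8.9760 · 36 / 31.36
  = 10.30
Adjust for 73% response: 10.30 / 0.73 = 14.12.
Round up → n = 15.

n = 15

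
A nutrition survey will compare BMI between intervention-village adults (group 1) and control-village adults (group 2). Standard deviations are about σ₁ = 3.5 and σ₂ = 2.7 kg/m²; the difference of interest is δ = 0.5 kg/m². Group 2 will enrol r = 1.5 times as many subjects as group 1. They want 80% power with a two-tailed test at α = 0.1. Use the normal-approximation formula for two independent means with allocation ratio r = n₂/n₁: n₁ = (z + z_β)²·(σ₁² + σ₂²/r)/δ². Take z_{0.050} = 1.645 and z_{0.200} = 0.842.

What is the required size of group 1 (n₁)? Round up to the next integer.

n₁ = (z_{α/2} + z_β)² · (σ₁² + σ₂²/r) / δ²
   = (1.645 + 0.842)² · (3.5² + 2.7²/1.5) / 0.5²
   = 6.1852 · (12.25 + 4.86) / 0.25
   = 6.1852 · 17.11 / 0.25
   = 423.31
Round up → n₁ = 424; n₂ = r·n₁ = 1.5 × 424 = 636.

n₁ = 424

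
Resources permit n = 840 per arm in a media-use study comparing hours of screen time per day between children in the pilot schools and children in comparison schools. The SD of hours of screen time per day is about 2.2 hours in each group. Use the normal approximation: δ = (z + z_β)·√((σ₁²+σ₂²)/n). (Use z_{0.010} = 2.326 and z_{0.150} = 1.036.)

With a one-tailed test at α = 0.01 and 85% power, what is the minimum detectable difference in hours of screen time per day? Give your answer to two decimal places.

δ = (z_α + z_β) · √((σ₁²+σ₂²)/n)
  = (2.326 + 1.036) · √(9.68/840)
  = 3.362 · √0.01152
  = 3.362 · 0.1073
  = 0.3609

Minimum detectable difference ≈ 0.36 hours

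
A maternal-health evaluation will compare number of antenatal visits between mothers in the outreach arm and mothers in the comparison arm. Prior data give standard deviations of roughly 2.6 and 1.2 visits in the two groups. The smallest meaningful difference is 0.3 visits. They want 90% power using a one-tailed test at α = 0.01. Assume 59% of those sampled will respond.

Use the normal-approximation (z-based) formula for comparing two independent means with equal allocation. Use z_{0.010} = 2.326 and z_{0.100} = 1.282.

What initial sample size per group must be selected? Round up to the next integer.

n = 2011 per group

n = (z_α + z_β)² · (σ₁² + σ₂²) / δ²
  = (2.326 + 1.282)² · (2.6² + 1.2² = 8.2) / 0.3²
  = 13.0177 · 8.2 / 0.09
  = 1186.05
Adjust for 59% response: 1186.05 / 0.59 = 2010.26.
Round up → n = 2011 per group.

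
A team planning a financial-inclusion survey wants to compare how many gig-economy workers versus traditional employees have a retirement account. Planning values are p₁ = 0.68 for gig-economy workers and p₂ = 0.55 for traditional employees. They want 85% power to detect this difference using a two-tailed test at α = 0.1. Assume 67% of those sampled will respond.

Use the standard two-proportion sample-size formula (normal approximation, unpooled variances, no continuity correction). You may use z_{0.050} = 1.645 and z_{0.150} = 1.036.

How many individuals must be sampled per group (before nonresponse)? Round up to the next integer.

n = 296 per group

n = (z_{α/2} + z_β)² · [p₁(1−p₁) + p₂(1−p₂)] / (p₁ − p₂)²
  = (1.645 + 1.036)² · (0.68·0.32 + 0.55·0.45) / (0.13)²
  = (2.681)² · (0.2176 + 0.2475) / 0.0169
  = 7.1878 · 0.4651 / 0.0169
  = 197.81
Adjust for 67% response: 197.81 / 0.67 = 295.24.
Round up → n = 296 per group.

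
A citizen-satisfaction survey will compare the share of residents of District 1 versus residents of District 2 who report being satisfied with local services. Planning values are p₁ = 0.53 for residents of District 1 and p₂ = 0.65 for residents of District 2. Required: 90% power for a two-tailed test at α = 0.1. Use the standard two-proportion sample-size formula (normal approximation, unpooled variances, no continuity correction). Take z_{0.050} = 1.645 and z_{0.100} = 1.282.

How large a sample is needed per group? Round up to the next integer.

n = (z_{α/2} + z_β)² · [p₁(1−p₁) + p₂(1−p₂)] / (p₁ − p₂)²
  = (1.645 + 1.282)² · (0.53·0.47 + 0.65·0.35) / (-0.12)²
  = (2.927)² · (0.2491 + 0.2275) / 0.0144
  = 8.5673 · 0.4766 / 0.0144
  = 283.55
Round up → n = 284 per group.

n = 284 per group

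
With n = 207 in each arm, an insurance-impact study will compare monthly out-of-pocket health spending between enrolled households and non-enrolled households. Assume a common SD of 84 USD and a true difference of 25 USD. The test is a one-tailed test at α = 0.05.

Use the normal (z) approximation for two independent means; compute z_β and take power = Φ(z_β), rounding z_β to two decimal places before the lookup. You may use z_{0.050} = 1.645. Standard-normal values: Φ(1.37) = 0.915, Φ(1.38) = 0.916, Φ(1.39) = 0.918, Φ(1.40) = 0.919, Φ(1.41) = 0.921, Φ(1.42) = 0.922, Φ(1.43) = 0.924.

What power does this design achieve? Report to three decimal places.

z_β = δ·√(n/(σ₁²+σ₂²)) − z_α
    = 25 · √(207/14112) − 1.645
    = 25 · 0.12111 − 1.645
    = 3.0278 − 1.645 = 1.3828 → 1.38
Power = Φ(1.38) = 0.916.

Power ≈ 0.916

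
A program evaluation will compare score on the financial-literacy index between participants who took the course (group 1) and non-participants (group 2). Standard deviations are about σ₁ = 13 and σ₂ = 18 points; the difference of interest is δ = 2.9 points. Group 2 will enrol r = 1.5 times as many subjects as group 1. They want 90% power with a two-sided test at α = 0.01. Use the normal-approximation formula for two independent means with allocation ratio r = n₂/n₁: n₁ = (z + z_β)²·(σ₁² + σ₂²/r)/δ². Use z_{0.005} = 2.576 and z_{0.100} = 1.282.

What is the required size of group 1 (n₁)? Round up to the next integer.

n₁ = 682

n₁ = (z_{α/2} + z_β)² · (σ₁² + σ₂²/r) / δ²
   = (2.576 + 1.282)² · (13² + 18²/1.5) / 2.9²
   = 14.8842 · (169 + 216) / 8.41
   = 14.8842 · 385 / 8.41
   = 681.38
Round up → n₁ = 682; n₂ = r·n₁ = 1.5 × 682 = 1023.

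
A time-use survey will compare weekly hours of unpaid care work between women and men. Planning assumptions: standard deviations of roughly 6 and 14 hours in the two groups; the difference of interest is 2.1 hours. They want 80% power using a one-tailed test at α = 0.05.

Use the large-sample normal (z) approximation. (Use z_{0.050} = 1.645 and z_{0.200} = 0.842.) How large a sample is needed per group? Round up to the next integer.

n = (z_α + z_β)² · (σ₁² + σ₂²) / δ²
  = (1.645 + 0.842)² · (6² + 14² = 232) / 2.1²
  = 6.1852 · 232 / 4.41
  = 325.39
Round up → n = 326 per group.

n = 326 per group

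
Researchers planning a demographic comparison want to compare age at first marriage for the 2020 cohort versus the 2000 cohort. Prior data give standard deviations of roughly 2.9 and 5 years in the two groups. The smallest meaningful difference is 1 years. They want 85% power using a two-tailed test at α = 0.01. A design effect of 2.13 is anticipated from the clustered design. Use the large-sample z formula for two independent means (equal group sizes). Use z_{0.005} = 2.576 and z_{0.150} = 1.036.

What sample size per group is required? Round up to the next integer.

n = (z_{α/2} + z_β)² · (σ₁² + σ₂²) / δ²
  = (2.576 + 1.036)² · (2.9² + 5² = 33.41) / 1²
  = 13.0465 · 33.41 / 1
  = 435.89
Design effect: 2.13 × 435.89 = 928.44.
Round up → n = 929 per group.

n = 929 per group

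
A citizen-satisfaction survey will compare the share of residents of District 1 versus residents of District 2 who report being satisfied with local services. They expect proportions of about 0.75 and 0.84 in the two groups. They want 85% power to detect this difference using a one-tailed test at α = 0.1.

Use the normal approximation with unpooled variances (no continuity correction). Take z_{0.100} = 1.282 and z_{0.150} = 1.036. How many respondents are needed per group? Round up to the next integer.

n = (z_α + z_β)² · [p₁(1−p₁) + p₂(1−p₂)] / (p₁ − p₂)²
  = (1.282 + 1.036)² · (0.75·0.25 + 0.84·0.16) / (-0.09)²
  = (2.318)² · (0.1875 + 0.1344) / 0.0081
  = 5.3731 · 0.3219 / 0.0081
  = 213.53
Round up → n = 214 per group.

n = 214 per group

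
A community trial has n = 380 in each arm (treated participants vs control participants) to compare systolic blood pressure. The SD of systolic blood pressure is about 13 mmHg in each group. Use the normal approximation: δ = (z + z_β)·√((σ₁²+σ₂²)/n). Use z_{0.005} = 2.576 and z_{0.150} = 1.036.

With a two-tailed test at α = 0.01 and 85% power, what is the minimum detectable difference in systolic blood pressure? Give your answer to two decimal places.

δ = (z_{α/2} + z_β) · √((σ₁²+σ₂²)/n)
  = (2.576 + 1.036) · √(338/380)
  = 3.612 · √0.88947
  = 3.612 · 0.9431
  = 3.4065

Minimum detectable difference ≈ 3.41 mmHg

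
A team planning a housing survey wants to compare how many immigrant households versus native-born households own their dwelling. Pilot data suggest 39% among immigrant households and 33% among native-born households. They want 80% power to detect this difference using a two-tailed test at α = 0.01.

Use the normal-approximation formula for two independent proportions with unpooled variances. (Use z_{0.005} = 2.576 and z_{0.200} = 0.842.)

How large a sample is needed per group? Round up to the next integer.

n = 1490 per group

n = (z_{α/2} + z_β)² · [p₁(1−p₁) + p₂(1−p₂)] / (p₁ − p₂)²
  = (2.576 + 0.842)² · (0.39·0.61 + 0.33·0.67) / (0.06)²
  = (3.418)² · (0.2379 + 0.2211) / 0.0036
  = 11.6827 · 0.4590 / 0.0036
  = 1489.55
Round up → n = 1490 per group.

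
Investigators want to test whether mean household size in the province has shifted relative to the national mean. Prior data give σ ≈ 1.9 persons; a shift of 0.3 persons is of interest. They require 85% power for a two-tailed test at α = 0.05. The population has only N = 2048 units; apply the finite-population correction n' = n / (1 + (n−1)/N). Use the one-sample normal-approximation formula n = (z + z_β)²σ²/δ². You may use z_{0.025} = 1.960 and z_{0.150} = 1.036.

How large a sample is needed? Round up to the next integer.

n = (z_{α/2} + z_β)² · σ² / δ²
  = (1.960 + 1.036)² · 1.9² / 0.3²
  = 8.9760 · 3.61 / 0.09
  = 360.04
Finite-population correction (N = 2048): 360.04 / (1 + (360.04 − 1)/2048) = 306.33.
Round up → n = 307.

n = 307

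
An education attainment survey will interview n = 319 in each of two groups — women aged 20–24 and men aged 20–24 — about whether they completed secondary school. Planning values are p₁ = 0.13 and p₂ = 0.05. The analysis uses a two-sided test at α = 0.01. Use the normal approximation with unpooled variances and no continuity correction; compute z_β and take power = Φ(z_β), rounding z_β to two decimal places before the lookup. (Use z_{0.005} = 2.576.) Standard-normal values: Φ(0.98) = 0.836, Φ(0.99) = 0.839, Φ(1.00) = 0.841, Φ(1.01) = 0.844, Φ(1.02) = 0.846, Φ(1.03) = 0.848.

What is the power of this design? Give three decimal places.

Power ≈ 0.839

z_β = |p₁−p₂|·√(n/[p₁q₁+p₂q₂]) − z_{α/2}
    = 0.08 · √(319/0.1606) − 2.576
    = 0.08 · 44.5679 − 2.576
    = 3.5654 − 2.576 = 0.9894 → 0.99
Power = Φ(0.99) = 0.839.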